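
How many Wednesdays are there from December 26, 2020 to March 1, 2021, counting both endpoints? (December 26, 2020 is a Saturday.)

9

December 26, 2020 is a Saturday; the first Wednesday on or after it is December 30, 2020 (4 days later).
From December 30, 2020 to March 1, 2021: 1 + 31 + 28 + 1 = 61 days (rest of December, January, February, March).
61 ÷ 7 = 8 full weeks with remainder 5, so 8 more Wednesdays after the first → 9.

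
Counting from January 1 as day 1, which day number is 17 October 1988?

Days in months before October: 31 + 29 + 31 + 30 + 31 + 30 + 31 + 31 + 30 = 274.
Plus 17 days into October → day 291.

291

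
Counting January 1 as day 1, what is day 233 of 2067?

January has 31 days (233 − 31 = 202 remain).
February has 28 days (202 − 28 = 174 remain).
March has 31 days (174 − 31 = 143 remain).
April has 30 days (143 − 30 = 113 remain).
May has 31 days (113 − 31 = 82 remain).
June has 30 days (82 − 30 = 52 remain).
July has 31 days (52 − 31 = 21 remain).
21 into August → August 21.

August 21, 2067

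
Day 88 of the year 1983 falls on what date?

January has 31 days (88 − 31 = 57 remain).
February has 28 days (57 − 28 = 29 remain).
29 into March → March 29.

29 March 1983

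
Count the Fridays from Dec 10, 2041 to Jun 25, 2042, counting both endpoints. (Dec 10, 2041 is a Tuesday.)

Dec 10, 2041 is a Tuesday; the first Friday on or after it is Dec 13, 2041 (3 days later).
From Dec 13, 2041 to Jun 25, 2042: 18 + 31 + 28 + 31 + 30 + 31 + 25 = 194 days (rest of Dec, Jan, Feb, Mar, Apr, May, Jun).
194 ÷ 7 = 27 full weeks with remainder 5, so 27 more Fridays after the first → 28.

28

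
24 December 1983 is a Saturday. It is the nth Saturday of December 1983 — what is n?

Day 24 falls in week ⌈24/7⌉ of the month.
Days 1–7 hold the 1st Saturday, 8–14 the 2nd, 15–21 the 3rd, 22–28 the 4th, 29–31 the 5th.
24 is in the range for the 4th.

4th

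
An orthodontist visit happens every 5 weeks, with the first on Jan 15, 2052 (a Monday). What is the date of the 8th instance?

Sep 16, 2052

The 8th occurrence is 7 intervals after the first: 7 × 35 = 245 days after Jan 15, 2052.
Jan has 31 days — 16 days to the end of Jan leaves 229.
Feb has 29 days (200 left).
Mar has 31 days (169 left).
Apr has 30 days (139 left).
May has 31 days (108 left).
Jun has 30 days (78 left).
Jul has 31 days (47 left).
Aug has 31 days (16 left).
16 days into Sep → Sep 16, 2052.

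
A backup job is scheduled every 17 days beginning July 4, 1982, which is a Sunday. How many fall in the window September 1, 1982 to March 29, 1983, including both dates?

Occurrences land 17·i days after July 4, 1982 for i = 0, 1, 2, …
September 1, 1982 is 59 days after the start; 59 ÷ 17 = 3 remainder 8; since the remainder is 8, round up to i = 4. First occurrence in the window: #5 on September 10, 1982 (4×17 = 68 days in).
March 29, 1983 is 268 days after the start; 268 ÷ 17 = 15 remainder 13. Last occurrence in the window: #16 on March 16, 1983.
Occurrences #5 through #16: 12 in total.

12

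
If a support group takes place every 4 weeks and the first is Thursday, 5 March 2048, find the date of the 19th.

The 19th occurrence is 18 intervals after the first: 18 × 28 = 504 days after 5 March 2048.
March has 31 days — 26 days to the end of March leaves 478.
From end of March to end of 2048 is 275 days (203 left).
January has 31 days (172 left).
February has 28 days (144 left).
March has 31 days (113 left).
April has 30 days (83 left).
May has 31 days (52 left).
June has 30 days (22 left).
22 days into July → 22 July 2049.

22 July 2049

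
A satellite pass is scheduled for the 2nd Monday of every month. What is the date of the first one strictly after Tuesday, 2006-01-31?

2006-02-13

January 2006 starts on a Sunday; its first Monday is the 2nd, so the 2nd Monday is the 9th — 2006-01-09.
That is not after 2006-01-31, so look at February 2006.
February 2006 starts on a Wednesday; its first Monday is the 6th, so the 2nd Monday is the 13th — 2006-02-13.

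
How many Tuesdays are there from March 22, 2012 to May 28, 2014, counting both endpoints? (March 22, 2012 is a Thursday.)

March 22, 2012 is a Thursday; the first Tuesday on or after it is March 27, 2012 (5 days later).
From March 27, 2012 to May 28, 2014: 279 + 365 + 148 = 792 days (rest of 2012, 2013, to May 28, 2014 in 2014).
792 ÷ 7 = 113 full weeks with remainder 1, so 113 more Tuesdays after the first → 114.

114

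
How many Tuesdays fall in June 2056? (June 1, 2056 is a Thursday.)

June 1, 2056 is a Thursday; the first Tuesday on or after it is June 6, 2056 (5 days later).
From June 6, 2056 to June 30, 2056 is 30 − 6 = 24 days.
24 ÷ 7 = 3 full weeks with remainder 3, so 3 more Tuesdays after the first → 4.

4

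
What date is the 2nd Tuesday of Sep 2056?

Sep 2056 begins on a Friday, so the first Tuesday is Sep 5 (4 days later).
The 2nd Tuesday is 1 weeks later: 5 + 7 = 12.

Sep 12, 2056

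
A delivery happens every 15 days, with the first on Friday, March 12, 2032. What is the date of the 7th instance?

The 7th occurrence is 6 intervals after the first: 6 × 15 = 90 days after March 12, 2032.
March has 31 days — 19 days to the end of March leaves 71.
April has 30 days (41 left).
May has 31 days (10 left).
10 days into June → June 10, 2032.

June 10, 2032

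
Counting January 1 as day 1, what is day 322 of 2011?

Jan has 31 days (322 − 31 = 291 remain).
Feb has 28 days (291 − 28 = 263 remain).
Mar has 31 days (263 − 31 = 232 remain).
Apr has 30 days (232 − 30 = 202 remain).
May has 31 days (202 − 31 = 171 remain).
Jun has 30 days (171 − 30 = 141 remain).
Jul has 31 days (141 − 31 = 110 remain).
Aug has 31 days (110 − 31 = 79 remain).
Sep has 30 days (79 − 30 = 49 remain).
Oct has 31 days (49 − 31 = 18 remain).
18 into Nov → Nov 18.

Nov 18, 2011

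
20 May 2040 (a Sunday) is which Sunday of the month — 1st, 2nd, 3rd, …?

Day 20 falls in week ⌈20/7⌉ of the month.
Days 1–7 hold the 1st Sunday, 8–14 the 2nd, 15–21 the 3rd, 22–28 the 4th, 29–31 the 5th.
20 is in the range for the 3rd.

3rd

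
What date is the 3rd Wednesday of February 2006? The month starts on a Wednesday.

February 2006 begins on a Wednesday, so the first Wednesday is February 1.
The 3rd Wednesday is 2 weeks later: 1 + 14 = 15.

15 February 2006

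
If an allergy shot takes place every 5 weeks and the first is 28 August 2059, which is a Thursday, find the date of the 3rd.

6 November 2059

The 3rd occurrence is 2 intervals after the first: 2 × 35 = 70 days after 28 August 2059.
August has 31 days — 3 days to the end of August leaves 67.
September has 30 days (37 left).
October has 31 days (6 left).
6 days into November → 6 November 2059.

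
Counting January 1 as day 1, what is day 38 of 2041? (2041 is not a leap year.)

January has 31 days (38 − 31 = 7 remain).
7 into February → February 7.

2041-02-07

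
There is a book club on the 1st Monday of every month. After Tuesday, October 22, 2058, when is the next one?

November 4, 2058

October 2058 starts on a Tuesday, so its 1st Monday is October 7, 2058 (6 days in).
That is not after October 22, 2058, so look at November 2058.
November 2058 starts on a Friday, so its 1st Monday is November 4, 2058 (3 days in).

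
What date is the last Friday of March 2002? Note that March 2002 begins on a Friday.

March 29, 2002

March 2002 begins on a Friday, so the first Friday is March 1.
March 2002 has 31 days. Adding weeks: 1, 8, 15, 22, 29 — the last one ≤ 31 is the 29th.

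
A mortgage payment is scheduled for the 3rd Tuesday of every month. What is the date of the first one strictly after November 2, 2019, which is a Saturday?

November 19, 2019

November 2019 starts on a Friday; its first Tuesday is the 5th, so the 3rd Tuesday is the 19th — November 19, 2019.
November 19, 2019 is after November 2, 2019, so that is the next one.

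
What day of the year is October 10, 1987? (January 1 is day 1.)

Days in months before October: 31 + 28 + 31 + 30 + 31 + 30 + 31 + 31 + 30 = 273.
Plus 10 days into October → day 283.

283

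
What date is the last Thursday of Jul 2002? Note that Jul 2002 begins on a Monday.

Jul 2002 begins on a Monday, so the first Thursday is Jul 4 (3 days later).
Jul 2002 has 31 days. Adding weeks: 4, 11, 18, 25 — the last one ≤ 31 is the 25th.

Jul 25, 2002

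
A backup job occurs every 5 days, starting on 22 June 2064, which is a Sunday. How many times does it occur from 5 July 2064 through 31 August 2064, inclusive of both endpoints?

12

Occurrences land 5·i days after 22 June 2064 for i = 0, 1, 2, …
5 July 2064 is 13 days after the start; 13 ÷ 5 = 2 remainder 3; since the remainder is 3, round up to i = 3. First occurrence in the window: #4 on 7 July 2064 (3×5 = 15 days in).
31 August 2064 is 70 days after the start; 70 ÷ 5 = 14 remainder 0. Last occurrence in the window: #15 on 31 August 2064.
Occurrences #4 through #15: 12 in total.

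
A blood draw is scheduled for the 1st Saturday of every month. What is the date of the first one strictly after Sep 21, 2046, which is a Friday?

Sep 2046 starts on a Saturday, so its 1st Saturday is Sep 1, 2046.
That is not after Sep 21, 2046, so look at Oct 2046.
Oct 2046 starts on a Monday, so its 1st Saturday is Oct 6, 2046 (5 days in).

Oct 6, 2046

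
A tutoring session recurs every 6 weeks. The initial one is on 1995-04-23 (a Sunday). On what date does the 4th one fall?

1995-08-27

The 4th occurrence is 3 intervals after the first: 3 × 42 = 126 days after 1995-04-23.
April has 30 days — 7 days to the end of April leaves 119.
May has 31 days (88 left).
June has 30 days (58 left).
July has 31 days (27 left).
27 days into August → 1995-08-27.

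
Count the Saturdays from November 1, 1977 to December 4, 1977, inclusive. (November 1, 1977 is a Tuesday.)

November 1, 1977 is a Tuesday; the first Saturday on or after it is November 5, 1977 (4 days later).
From November 5, 1977 to December 4, 1977: 25 + 4 = 29 days (rest of November, December).
29 ÷ 7 = 4 full weeks with remainder 1, so 4 more Saturdays after the first → 5.

5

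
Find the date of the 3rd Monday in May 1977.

May 16, 1977

May 1977 begins on a Sunday, so the first Monday is May 2 (1 day later).
The 3rd Monday is 2 weeks later: 2 + 14 = 16.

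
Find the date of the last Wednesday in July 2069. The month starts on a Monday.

31 July 2069

July 2069 begins on a Monday, so the first Wednesday is July 3 (2 days later).
July 2069 has 31 days. Adding weeks: 3, 10, 17, 24, 31 — the last one ≤ 31 is the 31st.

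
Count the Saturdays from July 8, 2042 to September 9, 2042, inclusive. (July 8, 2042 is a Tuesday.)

July 8, 2042 is a Tuesday; the first Saturday on or after it is July 12, 2042 (4 days later).
From July 12, 2042 to September 9, 2042: 19 + 31 + 9 = 59 days (rest of July, August, September).
59 ÷ 7 = 8 full weeks with remainder 3, so 8 more Saturdays after the first → 9.

9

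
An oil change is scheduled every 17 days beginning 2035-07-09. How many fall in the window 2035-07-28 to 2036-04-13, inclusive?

Occurrences land 17·i days after 2035-07-09 for i = 0, 1, 2, …
2035-07-28 is 19 days after the start; 19 ÷ 17 = 1 remainder 2; since the remainder is 2, round up to i = 2. First occurrence in the window: #3 on 2035-08-12 (2×17 = 34 days in).
2036-04-13 is 279 days after the start; 279 ÷ 17 = 16 remainder 7. Last occurrence in the window: #17 on 2036-04-06.
Occurrences #3 through #17: 15 in total.

15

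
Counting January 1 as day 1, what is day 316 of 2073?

January has 31 days (316 − 31 = 285 remain).
February has 28 days (285 − 28 = 257 remain).
March has 31 days (257 − 31 = 226 remain).
April has 30 days (226 − 30 = 196 remain).
May has 31 days (196 − 31 = 165 remain).
June has 30 days (165 − 30 = 135 remain).
July has 31 days (135 − 31 = 104 remain).
August has 31 days (104 − 31 = 73 remain).
September has 30 days (73 − 30 = 43 remain).
October has 31 days (43 − 31 = 12 remain).
12 into November → November 12.

12 November 2073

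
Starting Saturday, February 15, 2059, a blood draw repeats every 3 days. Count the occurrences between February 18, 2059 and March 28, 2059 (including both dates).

Occurrences land 3·i days after February 15, 2059 for i = 0, 1, 2, …
February 18, 2059 is 3 days after the start; 3 ÷ 3 = 1 remainder 0. First occurrence in the window: #2 on February 18, 2059 (1×3 = 3 days in).
March 28, 2059 is 41 days after the start; 41 ÷ 3 = 13 remainder 2. Last occurrence in the window: #14 on March 26, 2059.
Occurrences #2 through #14: 13 in total.

13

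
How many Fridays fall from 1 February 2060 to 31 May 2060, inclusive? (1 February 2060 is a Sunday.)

1 February 2060 is a Sunday; the first Friday on or after it is 6 February 2060 (5 days later).
From 6 February 2060 to 31 May 2060: 23 + 31 + 30 + 31 = 115 days (rest of February, March, April, May).
115 ÷ 7 = 16 full weeks with remainder 3, so 16 more Fridays after the first → 17.

17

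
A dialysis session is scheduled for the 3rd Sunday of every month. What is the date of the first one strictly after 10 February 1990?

18 February 1990

February 1990 starts on a Thursday; its first Sunday is the 4th, so the 3rd Sunday is the 18th — 18 February 1990.
18 February 1990 is after 10 February 1990, so that is the next one.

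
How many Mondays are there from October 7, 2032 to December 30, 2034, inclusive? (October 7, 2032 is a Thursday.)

October 7, 2032 is a Thursday; the first Monday on or after it is October 11, 2032 (4 days later).
From October 11, 2032 to December 30, 2034: 81 + 365 + 364 = 810 days (rest of 2032, 2033, to December 30, 2034 in 2034).
810 ÷ 7 = 115 full weeks with remainder 5, so 115 more Mondays after the first → 116.

116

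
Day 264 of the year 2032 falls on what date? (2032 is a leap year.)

January has 31 days (264 − 31 = 233 remain).
February has 29 days (233 − 29 = 204 remain).
March has 31 days (204 − 31 = 173 remain).
April has 30 days (173 − 30 = 143 remain).
May has 31 days (143 − 31 = 112 remain).
June has 30 days (112 − 30 = 82 remain).
July has 31 days (82 − 31 = 51 remain).
August has 31 days (51 − 31 = 20 remain).
20 into September → September 20.

September 20, 2032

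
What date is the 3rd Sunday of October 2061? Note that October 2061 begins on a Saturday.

October 2061 begins on a Saturday, so the first Sunday is October 2 (1 day later).
The 3rd Sunday is 2 weeks later: 2 + 14 = 16.

16 October 2061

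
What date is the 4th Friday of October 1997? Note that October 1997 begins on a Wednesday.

October 1997 begins on a Wednesday, so the first Friday is October 3 (2 days later).
The 4th Friday is 3 weeks later: 3 + 21 = 24.

1997-10-24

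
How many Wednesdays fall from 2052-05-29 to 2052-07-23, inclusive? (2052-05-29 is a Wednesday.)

8

2052-05-29 is a Wednesday; the first Wednesday on or after it is 2052-05-29.
From 2052-05-29 to 2052-07-23: 2 + 30 + 23 = 55 days (rest of May, June, July).
55 ÷ 7 = 7 full weeks with remainder 6, so 7 more Wednesdays after the first → 8.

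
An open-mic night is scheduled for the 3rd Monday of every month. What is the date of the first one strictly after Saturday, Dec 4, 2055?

Dec 20, 2055

Dec 2055 starts on a Wednesday; its first Monday is the 6th, so the 3rd Monday is the 20th — Dec 20, 2055.
Dec 20, 2055 is after Dec 4, 2055, so that is the next one.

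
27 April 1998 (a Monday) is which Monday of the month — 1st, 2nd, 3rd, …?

Day 27 falls in week ⌈27/7⌉ of the month.
Days 1–7 hold the 1st Monday, 8–14 the 2nd, 15–21 the 3rd, 22–28 the 4th, 29–31 the 5th.
27 is in the range for the 4th.

4th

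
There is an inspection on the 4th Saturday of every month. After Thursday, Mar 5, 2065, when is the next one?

Mar 2065 starts on a Sunday; its first Saturday is the 7th, so the 4th Saturday is the 28th — Mar 28, 2065.
Mar 28, 2065 is after Mar 5, 2065, so that is the next one.

Mar 28, 2065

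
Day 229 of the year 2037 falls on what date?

January has 31 days (229 − 31 = 198 remain).
February has 28 days (198 − 28 = 170 remain).
March has 31 days (170 − 31 = 139 remain).
April has 30 days (139 − 30 = 109 remain).
May has 31 days (109 − 31 = 78 remain).
June has 30 days (78 − 30 = 48 remain).
July has 31 days (48 − 31 = 17 remain).
17 into August → August 17.

2037-08-17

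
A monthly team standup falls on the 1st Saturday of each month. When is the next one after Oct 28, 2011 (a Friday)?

Nov 5, 2011

Oct 2011 starts on a Saturday, so its 1st Saturday is Oct 1, 2011.
That is not after Oct 28, 2011, so look at Nov 2011.
Nov 2011 starts on a Tuesday, so its 1st Saturday is Nov 5, 2011 (4 days in).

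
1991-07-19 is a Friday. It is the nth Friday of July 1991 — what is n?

Day 19 falls in week ⌈19/7⌉ of the month.
Days 1–7 hold the 1st Friday, 8–14 the 2nd, 15–21 the 3rd, 22–28 the 4th, 29–31 the 5th.
19 is in the range for the 3rd.

3rd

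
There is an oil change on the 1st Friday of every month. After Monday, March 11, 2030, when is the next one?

April 5, 2030

March 2030 starts on a Friday, so its 1st Friday is March 1, 2030.
That is not after March 11, 2030, so look at April 2030.
April 2030 starts on a Monday, so its 1st Friday is April 5, 2030 (4 days in).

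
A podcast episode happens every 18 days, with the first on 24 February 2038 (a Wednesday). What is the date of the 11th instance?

23 August 2038

The 11th occurrence is 10 intervals after the first: 10 × 18 = 180 days after 24 February 2038.
February has 28 days — 4 days to the end of February leaves 176.
March has 31 days (145 left).
April has 30 days (115 left).
May has 31 days (84 left).
June has 30 days (54 left).
July has 31 days (23 left).
23 days into August → 23 August 2038.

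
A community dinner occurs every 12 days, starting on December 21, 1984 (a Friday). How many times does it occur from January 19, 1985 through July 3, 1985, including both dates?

14

Occurrences land 12·i days after December 21, 1984 for i = 0, 1, 2, …
January 19, 1985 is 29 days after the start; 29 ÷ 12 = 2 remainder 5; since the remainder is 5, round up to i = 3. First occurrence in the window: #4 on January 26, 1985 (3×12 = 36 days in).
July 3, 1985 is 194 days after the start; 194 ÷ 12 = 16 remainder 2. Last occurrence in the window: #17 on July 1, 1985.
Occurrences #4 through #17: 14 in total.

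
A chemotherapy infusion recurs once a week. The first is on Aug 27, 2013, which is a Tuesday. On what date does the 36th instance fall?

The 36th occurrence is 35 intervals after the first: 35 × 7 = 245 days after Aug 27, 2013.
Aug has 31 days — 4 days to the end of Aug leaves 241.
Sep has 30 days (211 left).
Oct has 31 days (180 left).
Nov has 30 days (150 left).
Dec has 31 days (119 left).
Jan has 31 days (88 left).
Feb has 28 days (60 left).
Mar has 31 days (29 left).
29 days into Apr → Apr 29, 2014.

Apr 29, 2014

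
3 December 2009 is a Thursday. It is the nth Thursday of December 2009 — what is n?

Day 3 falls in week ⌈3/7⌉ of the month.
Days 1–7 hold the 1st Thursday, 8–14 the 2nd, 15–21 the 3rd, 22–28 the 4th, 29–31 the 5th.
3 is in the range for the 1st.

1st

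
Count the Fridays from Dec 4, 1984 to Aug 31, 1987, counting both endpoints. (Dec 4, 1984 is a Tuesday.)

143

Dec 4, 1984 is a Tuesday; the first Friday on or after it is Dec 7, 1984 (3 days later).
From Dec 7, 1984 to Aug 31, 1987: 24 + 365 + 365 + 243 = 997 days (rest of 1984, 1985, 1986, to Aug 31, 1987 in 1987).
997 ÷ 7 = 142 full weeks with remainder 3, so 142 more Fridays after the first → 143.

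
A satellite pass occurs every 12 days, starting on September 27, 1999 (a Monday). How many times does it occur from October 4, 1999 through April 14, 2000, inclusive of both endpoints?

Occurrences land 12·i days after September 27, 1999 for i = 0, 1, 2, …
October 4, 1999 is 7 days after the start; 7 ÷ 12 = 0 remainder 7; since the remainder is 7, round up to i = 1. First occurrence in the window: #2 on October 9, 1999 (1×12 = 12 days in).
April 14, 2000 is 200 days after the start; 200 ÷ 12 = 16 remainder 8. Last occurrence in the window: #17 on April 6, 2000.
Occurrences #2 through #17: 16 in total.

16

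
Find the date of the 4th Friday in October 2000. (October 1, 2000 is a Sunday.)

October 2000 begins on a Sunday, so the first Friday is October 6 (5 days later).
The 4th Friday is 3 weeks later: 6 + 21 = 27.

October 27, 2000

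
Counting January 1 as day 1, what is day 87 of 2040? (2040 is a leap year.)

Jan has 31 days (87 − 31 = 56 remain).
Feb has 29 days (56 − 29 = 27 remain).
27 into Mar → Mar 27.

Mar 27, 2040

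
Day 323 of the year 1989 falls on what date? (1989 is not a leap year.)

November 19, 1989

January has 31 days (323 − 31 = 292 remain).
February has 28 days (292 − 28 = 264 remain).
March has 31 days (264 − 31 = 233 remain).
April has 30 days (233 − 30 = 203 remain).
May has 31 days (203 − 31 = 172 remain).
June has 30 days (172 − 30 = 142 remain).
July has 31 days (142 − 31 = 111 remain).
August has 31 days (111 − 31 = 80 remain).
September has 30 days (80 − 30 = 50 remain).
October has 31 days (50 − 31 = 19 remain).
19 into November → November 19.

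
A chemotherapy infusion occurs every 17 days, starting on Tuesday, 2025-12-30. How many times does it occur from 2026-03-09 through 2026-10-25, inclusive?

13

Occurrences land 17·i days after 2025-12-30 for i = 0, 1, 2, …
2026-03-09 is 69 days after the start; 69 ÷ 17 = 4 remainder 1; since the remainder is 1, round up to i = 5. First occurrence in the window: #6 on 2026-03-25 (5×17 = 85 days in).
2026-10-25 is 299 days after the start; 299 ÷ 17 = 17 remainder 10. Last occurrence in the window: #18 on 2026-10-15.
Occurrences #6 through #18: 13 in total.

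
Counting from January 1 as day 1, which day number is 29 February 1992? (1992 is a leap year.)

60

Days in months before February: 31 = 31.
Plus 29 days into February → day 60.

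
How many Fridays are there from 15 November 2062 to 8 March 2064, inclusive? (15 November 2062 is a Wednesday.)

69

15 November 2062 is a Wednesday; the first Friday on or after it is 17 November 2062 (2 days later).
From 17 November 2062 to 8 March 2064: 44 + 365 + 68 = 477 days (rest of 2062, 2063, to 8 March 2064 in 2064).
477 ÷ 7 = 68 full weeks with remainder 1, so 68 more Fridays after the first → 69.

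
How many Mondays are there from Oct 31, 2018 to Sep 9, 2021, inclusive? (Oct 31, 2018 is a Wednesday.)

149

Oct 31, 2018 is a Wednesday; the first Monday on or after it is Nov 5, 2018 (5 days later).
From Nov 5, 2018 to Sep 9, 2021: 56 + 365 + 366 + 252 = 1039 days (rest of 2018, 2019, 2020, to Sep 9, 2021 in 2021).
1039 ÷ 7 = 148 full weeks with remainder 3, so 148 more Mondays after the first → 149.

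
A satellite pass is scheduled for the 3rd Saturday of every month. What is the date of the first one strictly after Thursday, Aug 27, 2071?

Aug 2071 starts on a Saturday; its first Saturday is the 1st, so the 3rd Saturday is the 15th — Aug 15, 2071.
That is not after Aug 27, 2071, so look at Sep 2071.
Sep 2071 starts on a Tuesday; its first Saturday is the 5th, so the 3rd Saturday is the 19th — Sep 19, 2071.

Sep 19, 2071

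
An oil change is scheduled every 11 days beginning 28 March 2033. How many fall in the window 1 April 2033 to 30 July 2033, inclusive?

11

Occurrences land 11·i days after 28 March 2033 for i = 0, 1, 2, …
1 April 2033 is 4 days after the start; 4 ÷ 11 = 0 remainder 4; since the remainder is 4, round up to i = 1. First occurrence in the window: #2 on 8 April 2033 (1×11 = 11 days in).
30 July 2033 is 124 days after the start; 124 ÷ 11 = 11 remainder 3. Last occurrence in the window: #12 on 27 July 2033.
Occurrences #2 through #12: 11 in total.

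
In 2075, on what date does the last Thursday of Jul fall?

Jul 2075 begins on a Monday, so the first Thursday is Jul 4 (3 days later).
Jul 2075 has 31 days. Adding weeks: 4, 11, 18, 25 — the last one ≤ 31 is the 25th.

Jul 25, 2075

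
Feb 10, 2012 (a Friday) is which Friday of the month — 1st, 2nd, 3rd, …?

Day 10 falls in week ⌈10/7⌉ of the month.
Days 1–7 hold the 1st Friday, 8–14 the 2nd, 15–21 the 3rd, 22–28 the 4th, 29–31 the 5th.
10 is in the range for the 2nd.

2nd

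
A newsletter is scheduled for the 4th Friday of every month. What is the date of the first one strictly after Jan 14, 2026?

Jan 23, 2026

Jan 2026 starts on a Thursday; its first Friday is the 2nd, so the 4th Friday is the 23rd — Jan 23, 2026.
Jan 23, 2026 is after Jan 14, 2026, so that is the next one.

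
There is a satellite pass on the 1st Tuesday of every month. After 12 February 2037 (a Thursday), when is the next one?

3 March 2037

February 2037 starts on a Sunday, so its 1st Tuesday is 3 February 2037 (2 days in).
That is not after 12 February 2037, so look at March 2037.
March 2037 starts on a Sunday, so its 1st Tuesday is 3 March 2037 (2 days in).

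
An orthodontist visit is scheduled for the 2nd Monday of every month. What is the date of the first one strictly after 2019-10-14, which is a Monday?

October 2019 starts on a Tuesday; its first Monday is the 7th, so the 2nd Monday is the 14th — 2019-10-14.
That is not after 2019-10-14, so look at November 2019.
November 2019 starts on a Friday; its first Monday is the 4th, so the 2nd Monday is the 11th — 2019-11-11.

2019-11-11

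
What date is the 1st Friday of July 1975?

July 1975 begins on a Tuesday, so the first Friday is July 4 (3 days later).

4 July 1975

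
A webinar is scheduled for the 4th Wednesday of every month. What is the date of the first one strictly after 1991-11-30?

1991-12-25

November 1991 starts on a Friday; its first Wednesday is the 6th, so the 4th Wednesday is the 27th — 1991-11-27.
That is not after 1991-11-30, so look at December 1991.
December 1991 starts on a Sunday; its first Wednesday is the 4th, so the 4th Wednesday is the 25th — 1991-12-25.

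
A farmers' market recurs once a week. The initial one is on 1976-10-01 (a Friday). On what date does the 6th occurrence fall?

1976-11-05

The 6th occurrence is 5 intervals after the first: 5 × 7 = 35 days after 1976-10-01.
October has 31 days — 30 days to the end of October leaves 5.
5 days into November → 1976-11-05.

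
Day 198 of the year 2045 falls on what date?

January has 31 days (198 − 31 = 167 remain).
February has 28 days (167 − 28 = 139 remain).
March has 31 days (139 − 31 = 108 remain).
April has 30 days (108 − 30 = 78 remain).
May has 31 days (78 − 31 = 47 remain).
June has 30 days (47 − 30 = 17 remain).
17 into July → July 17.

July 17, 2045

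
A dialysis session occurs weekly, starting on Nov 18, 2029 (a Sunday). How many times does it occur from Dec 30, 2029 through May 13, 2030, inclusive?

20

Occurrences land 7·i days after Nov 18, 2029 for i = 0, 1, 2, …
Dec 30, 2029 is 42 days after the start; 42 ÷ 7 = 6 remainder 0. First occurrence in the window: #7 on Dec 30, 2029 (6×7 = 42 days in).
May 13, 2030 is 176 days after the start; 176 ÷ 7 = 25 remainder 1. Last occurrence in the window: #26 on May 12, 2030.
Occurrences #7 through #26: 20 in total.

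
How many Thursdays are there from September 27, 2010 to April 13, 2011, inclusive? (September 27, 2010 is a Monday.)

September 27, 2010 is a Monday; the first Thursday on or after it is September 30, 2010 (3 days later).
From September 30, 2010 to April 13, 2011: 0 + 31 + 30 + 31 + 31 + 28 + 31 + 13 = 195 days (rest of September, October, November, December, January, February, March, April).
195 ÷ 7 = 27 full weeks with remainder 6, so 27 more Thursdays after the first → 28.

28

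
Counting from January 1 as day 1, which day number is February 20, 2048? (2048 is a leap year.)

Days in months before February: 31 = 31.
Plus 20 days into February → day 51.

51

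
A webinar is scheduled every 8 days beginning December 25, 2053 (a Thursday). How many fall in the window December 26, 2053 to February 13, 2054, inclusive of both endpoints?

6

Occurrences land 8·i days after December 25, 2053 for i = 0, 1, 2, …
December 26, 2053 is 1 day after the start; 1 ÷ 8 = 0 remainder 1; since the remainder is 1, round up to i = 1. First occurrence in the window: #2 on January 2, 2054 (1×8 = 8 days in).
February 13, 2054 is 50 days after the start; 50 ÷ 8 = 6 remainder 2. Last occurrence in the window: #7 on February 11, 2054.
Occurrences #2 through #7: 6 in total.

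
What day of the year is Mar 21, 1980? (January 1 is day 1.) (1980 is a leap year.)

81

Days in months before Mar: 31 + 29 = 60.
Plus 21 days into Mar → day 81.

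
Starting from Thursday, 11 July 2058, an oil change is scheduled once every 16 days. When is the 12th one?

The 12th occurrence is 11 intervals after the first: 11 × 16 = 176 days after 11 July 2058.
July has 31 days — 20 days to the end of July leaves 156.
August has 31 days (125 left).
September has 30 days (95 left).
October has 31 days (64 left).
November has 30 days (34 left).
December has 31 days (3 left).
3 days into January → 3 January 2059.

3 January 2059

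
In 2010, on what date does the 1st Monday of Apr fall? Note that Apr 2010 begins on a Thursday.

Apr 2010 begins on a Thursday, so the first Monday is Apr 5 (4 days later).

Apr 5, 2010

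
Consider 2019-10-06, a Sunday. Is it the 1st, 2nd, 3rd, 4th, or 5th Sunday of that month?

1st

Day 6 falls in week ⌈6/7⌉ of the month.
Days 1–7 hold the 1st Sunday, 8–14 the 2nd, 15–21 the 3rd, 22–28 the 4th, 29–31 the 5th.
6 is in the range for the 1st.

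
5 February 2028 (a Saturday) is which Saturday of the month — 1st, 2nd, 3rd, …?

1st

Day 5 falls in week ⌈5/7⌉ of the month.
Days 1–7 hold the 1st Saturday, 8–14 the 2nd, 15–21 the 3rd, 22–28 the 4th, 29–31 the 5th.
5 is in the range for the 1st.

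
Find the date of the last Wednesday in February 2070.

26 February 2070

February 2070 begins on a Saturday, so the first Wednesday is February 5 (4 days later).
February 2070 has 28 days. Adding weeks: 5, 12, 19, 26 — the last one ≤ 28 is the 26th.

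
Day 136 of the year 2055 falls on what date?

May 16, 2055

Jan has 31 days (136 − 31 = 105 remain).
Feb has 28 days (105 − 28 = 77 remain).
Mar has 31 days (77 − 31 = 46 remain).
Apr has 30 days (46 − 30 = 16 remain).
16 into May → May 16.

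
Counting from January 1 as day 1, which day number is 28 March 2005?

Days in months before March: 31 + 28 = 59.
Plus 28 days into March → day 87.

87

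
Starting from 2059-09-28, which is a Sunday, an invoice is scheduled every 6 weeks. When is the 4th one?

The 4th occurrence is 3 intervals after the first: 3 × 42 = 126 days after 2059-09-28.
September has 30 days — 2 days to the end of September leaves 124.
October has 31 days (93 left).
November has 30 days (63 left).
December has 31 days (32 left).
January has 31 days (1 left).
1 day into February → 2060-02-01.

2060-02-01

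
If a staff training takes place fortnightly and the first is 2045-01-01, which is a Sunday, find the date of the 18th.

The 18th occurrence is 17 intervals after the first: 17 × 14 = 238 days after 2045-01-01.
January has 31 days — 30 days to the end of January leaves 208.
February has 28 days (180 left).
March has 31 days (149 left).
April has 30 days (119 left).
May has 31 days (88 left).
June has 30 days (58 left).
July has 31 days (27 left).
27 days into August → 2045-08-27.

2045-08-27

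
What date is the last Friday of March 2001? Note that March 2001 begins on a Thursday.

March 30, 2001

March 2001 begins on a Thursday, so the first Friday is March 2 (1 day later).
March 2001 has 31 days. Adding weeks: 2, 9, 16, 23, 30 — the last one ≤ 31 is the 30th.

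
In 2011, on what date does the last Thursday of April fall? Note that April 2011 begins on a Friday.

28 April 2011

April 2011 begins on a Friday, so the first Thursday is April 7 (6 days later).
April 2011 has 30 days. Adding weeks: 7, 14, 21, 28 — the last one ≤ 30 is the 28th.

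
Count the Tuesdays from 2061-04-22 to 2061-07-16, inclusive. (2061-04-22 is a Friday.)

2061-04-22 is a Friday; the first Tuesday on or after it is 2061-04-26 (4 days later).
From 2061-04-26 to 2061-07-16: 4 + 31 + 30 + 16 = 81 days (rest of April, May, June, July).
81 ÷ 7 = 11 full weeks with remainder 4, so 11 more Tuesdays after the first → 12.

12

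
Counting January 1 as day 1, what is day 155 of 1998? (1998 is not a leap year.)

January has 31 days (155 − 31 = 124 remain).
February has 28 days (124 − 28 = 96 remain).
March has 31 days (96 − 31 = 65 remain).
April has 30 days (65 − 30 = 35 remain).
May has 31 days (35 − 31 = 4 remain).
4 into June → June 4.

1998-06-04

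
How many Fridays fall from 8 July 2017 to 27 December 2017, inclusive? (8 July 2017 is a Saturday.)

8 July 2017 is a Saturday; the first Friday on or after it is 14 July 2017 (6 days later).
From 14 July 2017 to 27 December 2017: 17 + 31 + 30 + 31 + 30 + 27 = 166 days (rest of July, August, September, October, November, December).
166 ÷ 7 = 23 full weeks with remainder 5, so 23 more Fridays after the first → 24.

24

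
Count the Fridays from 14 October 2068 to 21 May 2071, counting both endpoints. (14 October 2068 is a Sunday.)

14 October 2068 is a Sunday; the first Friday on or after it is 19 October 2068 (5 days later).
From 19 October 2068 to 21 May 2071: 73 + 365 + 365 + 141 = 944 days (rest of 2068, 2069, 2070, to 21 May 2071 in 2071).
944 ÷ 7 = 134 full weeks with remainder 6, so 134 more Fridays after the first → 135.

135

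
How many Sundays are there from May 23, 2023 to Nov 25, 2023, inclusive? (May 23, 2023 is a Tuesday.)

26

May 23, 2023 is a Tuesday; the first Sunday on or after it is May 28, 2023 (5 days later).
From May 28, 2023 to Nov 25, 2023: 3 + 30 + 31 + 31 + 30 + 31 + 25 = 181 days (rest of May, Jun, Jul, Aug, Sep, Oct, Nov).
181 ÷ 7 = 25 full weeks with remainder 6, so 25 more Sundays after the first → 26.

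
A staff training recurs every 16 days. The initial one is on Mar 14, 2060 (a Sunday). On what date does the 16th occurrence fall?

The 16th occurrence is 15 intervals after the first: 15 × 16 = 240 days after Mar 14, 2060.
Mar has 31 days — 17 days to the end of Mar leaves 223.
Apr has 30 days (193 left).
May has 31 days (162 left).
Jun has 30 days (132 left).
Jul has 31 days (101 left).
Aug has 31 days (70 left).
Sep has 30 days (40 left).
Oct has 31 days (9 left).
9 days into Nov → Nov 9, 2060.

Nov 9, 2060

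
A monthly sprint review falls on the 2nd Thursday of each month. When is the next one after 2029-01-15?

2029-02-08

January 2029 starts on a Monday; its first Thursday is the 4th, so the 2nd Thursday is the 11th — 2029-01-11.
That is not after 2029-01-15, so look at February 2029.
February 2029 starts on a Thursday; its first Thursday is the 1st, so the 2nd Thursday is the 8th — 2029-02-08.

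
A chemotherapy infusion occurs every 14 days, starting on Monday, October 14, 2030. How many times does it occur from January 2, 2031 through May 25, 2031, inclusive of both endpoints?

10

Occurrences land 14·i days after October 14, 2030 for i = 0, 1, 2, …
January 2, 2031 is 80 days after the start; 80 ÷ 14 = 5 remainder 10; since the remainder is 10, round up to i = 6. First occurrence in the window: #7 on January 6, 2031 (6×14 = 84 days in).
May 25, 2031 is 223 days after the start; 223 ÷ 14 = 15 remainder 13. Last occurrence in the window: #16 on May 12, 2031.
Occurrences #7 through #16: 10 in total.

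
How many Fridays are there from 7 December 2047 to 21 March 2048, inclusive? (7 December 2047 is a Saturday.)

7 December 2047 is a Saturday; the first Friday on or after it is 13 December 2047 (6 days later).
From 13 December 2047 to 21 March 2048: 18 + 31 + 29 + 21 = 99 days (rest of December, January, February, March).
99 ÷ 7 = 14 full weeks with remainder 1, so 14 more Fridays after the first → 15.

15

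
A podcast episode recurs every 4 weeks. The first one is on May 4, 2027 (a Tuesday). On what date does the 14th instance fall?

May 2, 2028

The 14th occurrence is 13 intervals after the first: 13 × 28 = 364 days after May 4, 2027.
May has 31 days — 27 days to the end of May leaves 337.
Jun has 30 days (307 left).
Jul has 31 days (276 left).
Aug has 31 days (245 left).
Sep has 30 days (215 left).
Oct has 31 days (184 left).
Nov has 30 days (154 left).
Dec has 31 days (123 left).
Jan has 31 days (92 left).
Feb has 29 days (63 left).
Mar has 31 days (32 left).
Apr has 30 days (2 left).
2 days into May → May 2, 2028.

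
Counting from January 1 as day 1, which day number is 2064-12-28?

Days in months before December: 31 + 29 + 31 + 30 + 31 + 30 + 31 + 31 + 30 + 31 + 30 = 335.
Plus 28 days into December → day 363.

363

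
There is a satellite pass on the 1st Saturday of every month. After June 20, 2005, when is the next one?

July 2, 2005

June 2005 starts on a Wednesday, so its 1st Saturday is June 4, 2005 (3 days in).
That is not after June 20, 2005, so look at July 2005.
July 2005 starts on a Friday, so its 1st Saturday is July 2, 2005 (1 day in).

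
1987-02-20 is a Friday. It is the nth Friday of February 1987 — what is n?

3rd

Day 20 falls in week ⌈20/7⌉ of the month.
Days 1–7 hold the 1st Friday, 8–14 the 2nd, 15–21 the 3rd, 22–28 the 4th, 29–31 the 5th.
20 is in the range for the 3rd.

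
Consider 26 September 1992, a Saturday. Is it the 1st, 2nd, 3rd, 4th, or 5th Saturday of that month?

Day 26 falls in week ⌈26/7⌉ of the month.
Days 1–7 hold the 1st Saturday, 8–14 the 2nd, 15–21 the 3rd, 22–28 the 4th, 29–31 the 5th.
26 is in the range for the 4th.

4th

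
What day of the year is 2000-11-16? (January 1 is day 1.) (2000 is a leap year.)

Days in months before November: 31 + 29 + 31 + 30 + 31 + 30 + 31 + 31 + 30 + 31 = 305.
Plus 16 days into November → day 321.

321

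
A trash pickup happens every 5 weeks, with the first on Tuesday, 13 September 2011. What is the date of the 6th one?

6 March 2012

The 6th occurrence is 5 intervals after the first: 5 × 35 = 175 days after 13 September 2011.
September has 30 days — 17 days to the end of September leaves 158.
October has 31 days (127 left).
November has 30 days (97 left).
December has 31 days (66 left).
January has 31 days (35 left).
February has 29 days (6 left).
6 days into March → 6 March 2012.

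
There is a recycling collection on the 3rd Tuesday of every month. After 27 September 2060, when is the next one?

19 October 2060

September 2060 starts on a Wednesday; its first Tuesday is the 7th, so the 3rd Tuesday is the 21st — 21 September 2060.
That is not after 27 September 2060, so look at October 2060.
October 2060 starts on a Friday; its first Tuesday is the 5th, so the 3rd Tuesday is the 19th — 19 October 2060.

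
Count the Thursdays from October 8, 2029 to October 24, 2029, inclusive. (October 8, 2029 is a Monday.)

2

October 8, 2029 is a Monday; the first Thursday on or after it is October 11, 2029 (3 days later).
From October 11, 2029 to October 24, 2029 is 24 − 11 = 13 days.
13 ÷ 7 = 1 full weeks with remainder 6, so 1 more Thursdays after the first → 2.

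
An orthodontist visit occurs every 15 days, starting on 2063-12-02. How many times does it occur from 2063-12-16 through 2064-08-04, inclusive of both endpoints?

16

Occurrences land 15·i days after 2063-12-02 for i = 0, 1, 2, …
2063-12-16 is 14 days after the start; 14 ÷ 15 = 0 remainder 14; since the remainder is 14, round up to i = 1. First occurrence in the window: #2 on 2063-12-17 (1×15 = 15 days in).
2064-08-04 is 246 days after the start; 246 ÷ 15 = 16 remainder 6. Last occurrence in the window: #17 on 2064-07-29.
Occurrences #2 through #17: 16 in total.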